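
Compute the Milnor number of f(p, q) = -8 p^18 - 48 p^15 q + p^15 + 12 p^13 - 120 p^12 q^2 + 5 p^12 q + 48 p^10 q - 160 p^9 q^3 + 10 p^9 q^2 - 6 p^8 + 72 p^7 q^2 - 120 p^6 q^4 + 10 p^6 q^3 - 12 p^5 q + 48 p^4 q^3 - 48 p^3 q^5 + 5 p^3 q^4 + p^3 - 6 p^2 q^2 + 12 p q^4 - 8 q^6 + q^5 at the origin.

8

The Hessian of f at 0 has rank 0. Corank 2; j^3 = p^3 is a perfect cube, so E-series; the 5-jet and mu = 8 give E_8.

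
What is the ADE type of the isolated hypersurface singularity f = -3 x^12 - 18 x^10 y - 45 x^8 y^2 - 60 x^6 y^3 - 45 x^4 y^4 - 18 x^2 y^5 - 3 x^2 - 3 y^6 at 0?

A_{5}

The Hessian of f at 0 has rank 1. Corank 1: A-series; mu = 5 gives A_5.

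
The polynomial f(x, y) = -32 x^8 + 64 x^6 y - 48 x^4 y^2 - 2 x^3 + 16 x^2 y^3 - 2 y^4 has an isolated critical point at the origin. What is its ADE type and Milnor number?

Type E6, Milnor number mu = 6.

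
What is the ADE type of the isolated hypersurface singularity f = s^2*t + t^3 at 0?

D4

The Hessian of f at 0 has rank 0. Corank 2; j^3 = t*(s^2 + t^2) splits into three distinct lines over C (the quadratic factor has nonzero discriminant), so D_4.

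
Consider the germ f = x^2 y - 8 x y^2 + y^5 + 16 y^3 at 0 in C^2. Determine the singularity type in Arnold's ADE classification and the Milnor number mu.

The Hessian of f at 0 is [[0, 0], [0, 0]] with rank 0, so corank 2. A Groebner basis of the Jacobian ideal J(f) in C{x,y} is {x^2/5 + y^4 - 16*y^2/5, x^3 - 64*y^3, x*y - 4*y^2}; counting standard monomials gives mu = 6. Corank 2; j^3 = y*(x - 4*y)^2 has shape L^2 M (L != M), so D-series; mu = 6 gives D_6.

Type D_6, Milnor number mu = 6.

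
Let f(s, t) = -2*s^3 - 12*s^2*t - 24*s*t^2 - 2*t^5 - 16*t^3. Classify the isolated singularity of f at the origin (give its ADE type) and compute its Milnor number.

The Hessian of f at 0 is [[0, 0], [0, 0]] with rank 0, so corank 2. A Groebner basis of the Jacobian ideal J(f) in C{s,t} is {t^4, s^2 + 4*s*t + 4*t^2}; counting standard monomials gives mu = 8. Corank 2; j^3 = -2*(s + 2*t)^3 is a perfect cube, so E-series; the 5-jet and mu = 8 give E_8.

Type E8, Milnor number mu = 8.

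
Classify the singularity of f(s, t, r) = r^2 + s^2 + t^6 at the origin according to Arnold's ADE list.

A_{5}

The Hessian of f at 0 has rank 2. Corank 1: A-series; mu = 5 gives A_5.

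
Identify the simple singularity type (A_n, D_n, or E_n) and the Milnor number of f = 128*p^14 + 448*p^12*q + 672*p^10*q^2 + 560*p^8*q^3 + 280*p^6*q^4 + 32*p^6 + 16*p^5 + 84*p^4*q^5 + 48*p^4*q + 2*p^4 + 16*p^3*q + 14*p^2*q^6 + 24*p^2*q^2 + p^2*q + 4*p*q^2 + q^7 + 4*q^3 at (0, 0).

The Hessian of f at 0 has rank 0. Corank 2; j^3 = q*(p + 2*q)^2 has shape L^2 M (L != M), so D-series; mu = 8 gives D_8.

Type D_{8}, Milnor number mu = 8.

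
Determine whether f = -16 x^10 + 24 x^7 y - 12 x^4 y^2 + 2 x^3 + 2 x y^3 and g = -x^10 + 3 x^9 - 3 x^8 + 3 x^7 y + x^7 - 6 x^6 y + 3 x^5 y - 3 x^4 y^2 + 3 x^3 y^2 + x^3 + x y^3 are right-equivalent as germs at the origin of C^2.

The Hessian of f at 0 has rank 0. Corank 2; j^3 = 2*x^3 is a perfect cube, so E-series; the 4-jet and mu = 7 give E_7. The Hessian of g at 0 has rank 0. Corank 2; j^3 = x^3 is a perfect cube, so E-series; the 4-jet and mu = 7 give E_7. Both have type E_7, hence right-equivalent.

Yes.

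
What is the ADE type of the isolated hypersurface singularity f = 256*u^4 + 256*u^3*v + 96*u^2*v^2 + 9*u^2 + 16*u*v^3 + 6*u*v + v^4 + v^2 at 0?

A_{3}

The Hessian of f at 0 has rank 1. Corank 1: A-series; mu = 3 gives A_3.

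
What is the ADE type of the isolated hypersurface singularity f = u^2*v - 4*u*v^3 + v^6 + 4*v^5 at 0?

D7

The Hessian of f at 0 has rank 0. Corank 2; j^3 = u^2*v has shape L^2 M (L != M), so D-series; mu = 7 gives D_7.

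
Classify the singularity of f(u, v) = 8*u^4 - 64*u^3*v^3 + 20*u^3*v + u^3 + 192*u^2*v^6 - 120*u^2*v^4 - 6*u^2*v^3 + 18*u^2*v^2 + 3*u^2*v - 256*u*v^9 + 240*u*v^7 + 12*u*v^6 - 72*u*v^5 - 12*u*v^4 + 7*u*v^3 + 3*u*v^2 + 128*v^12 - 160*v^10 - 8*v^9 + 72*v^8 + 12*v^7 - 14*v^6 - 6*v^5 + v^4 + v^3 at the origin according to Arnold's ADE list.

The Hessian of f at 0 has rank 0. Corank 2; j^3 = (u + v)^3 is a perfect cube, so E-series; the 4-jet and mu = 7 give E_7.

E_{7}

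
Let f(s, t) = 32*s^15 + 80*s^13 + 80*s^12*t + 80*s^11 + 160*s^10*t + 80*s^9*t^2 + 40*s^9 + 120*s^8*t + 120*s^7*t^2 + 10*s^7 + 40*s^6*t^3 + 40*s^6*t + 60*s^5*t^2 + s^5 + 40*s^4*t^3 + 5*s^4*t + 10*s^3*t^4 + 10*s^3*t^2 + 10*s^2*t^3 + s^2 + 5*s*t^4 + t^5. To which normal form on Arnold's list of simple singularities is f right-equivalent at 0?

A4

The Hessian of f at 0 has rank 1. Corank 1: A-series; mu = 4 gives A_4.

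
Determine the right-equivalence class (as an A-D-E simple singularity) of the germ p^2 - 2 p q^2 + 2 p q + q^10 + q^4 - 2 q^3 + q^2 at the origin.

A9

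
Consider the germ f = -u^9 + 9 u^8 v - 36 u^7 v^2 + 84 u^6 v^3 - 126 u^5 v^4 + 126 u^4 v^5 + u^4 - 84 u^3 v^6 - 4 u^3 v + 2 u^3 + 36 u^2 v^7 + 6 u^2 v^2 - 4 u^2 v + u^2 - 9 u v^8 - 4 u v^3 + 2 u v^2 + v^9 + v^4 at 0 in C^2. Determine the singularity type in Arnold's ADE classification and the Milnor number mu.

Type A8, Milnor number mu = 8.

The Hessian of f at 0 is [[2, 0], [0, 0]] with rank 1, so corank 1. A Groebner basis of the Jacobian ideal J(f) in C{u,v} is {21*u*v^2 - 18*u*v + 7*u/2 + v^5 + 5*v^4/2 - 11*v^3 + 7*v^2/2, u*v^3 - 5*u*v^2/2 + 3*u*v/2 - u/4 - 3*v^4/4 + v^3 - v^2/4, u^2 - 2*u*v + u + v^2}; counting standard monomials gives mu = 8. Corank 1: A-series; mu = 8 gives A_8.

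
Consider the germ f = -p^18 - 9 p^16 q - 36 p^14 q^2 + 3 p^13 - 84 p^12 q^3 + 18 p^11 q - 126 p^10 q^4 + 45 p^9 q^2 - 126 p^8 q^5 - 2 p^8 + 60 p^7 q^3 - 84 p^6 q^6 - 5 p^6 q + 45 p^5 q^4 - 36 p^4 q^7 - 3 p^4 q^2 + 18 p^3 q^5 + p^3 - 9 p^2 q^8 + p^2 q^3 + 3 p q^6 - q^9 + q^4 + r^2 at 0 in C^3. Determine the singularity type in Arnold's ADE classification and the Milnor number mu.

Type E_{6}, Milnor number mu = 6.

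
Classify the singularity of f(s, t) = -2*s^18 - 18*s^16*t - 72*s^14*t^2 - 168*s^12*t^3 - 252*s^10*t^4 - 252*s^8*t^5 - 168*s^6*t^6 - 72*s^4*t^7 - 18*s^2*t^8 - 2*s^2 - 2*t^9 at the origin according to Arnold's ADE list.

A_8

The Hessian of f at 0 is [[-4, 0], [0, 0]] with rank 1, so corank 1. A Groebner basis of the Jacobian ideal J(f) in C{s,t} is {t^8, s}; counting standard monomials gives mu = 8. Corank 1: A-series; mu = 8 gives A_8.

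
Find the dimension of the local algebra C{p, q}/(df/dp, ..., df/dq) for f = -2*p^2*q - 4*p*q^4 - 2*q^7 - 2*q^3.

The Hessian of f at 0 has rank 0. Corank 2; j^3 = -2*q*(p^2 + q^2) splits into three distinct lines over C (the quadratic factor has nonzero discriminant), so D_4.

4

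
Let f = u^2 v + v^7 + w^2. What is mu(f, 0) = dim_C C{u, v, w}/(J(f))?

8

The Hessian of f at 0 has rank 1. Corank 2; j^3 = u^2*v has shape L^2 M (L != M), so D-series; mu = 8 gives D_8.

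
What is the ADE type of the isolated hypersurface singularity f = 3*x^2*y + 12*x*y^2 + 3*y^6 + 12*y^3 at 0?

D_{7}

The Hessian of f at 0 has rank 0. Corank 2; j^3 = 3*y*(x + 2*y)^2 has shape L^2 M (L != M), so D-series; mu = 7 gives D_7.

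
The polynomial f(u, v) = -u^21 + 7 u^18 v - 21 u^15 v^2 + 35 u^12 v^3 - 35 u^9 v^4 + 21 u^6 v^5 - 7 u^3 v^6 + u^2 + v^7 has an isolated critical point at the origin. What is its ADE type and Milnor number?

Type A_{6}, Milnor number mu = 6.

The Hessian of f at 0 is [[2, 0], [0, 0]] with rank 1, so corank 1. A Groebner basis of the Jacobian ideal J(f) in C{u,v} is {v^6, u}; counting standard monomials gives mu = 6. Corank 1: A-series; mu = 6 gives A_6.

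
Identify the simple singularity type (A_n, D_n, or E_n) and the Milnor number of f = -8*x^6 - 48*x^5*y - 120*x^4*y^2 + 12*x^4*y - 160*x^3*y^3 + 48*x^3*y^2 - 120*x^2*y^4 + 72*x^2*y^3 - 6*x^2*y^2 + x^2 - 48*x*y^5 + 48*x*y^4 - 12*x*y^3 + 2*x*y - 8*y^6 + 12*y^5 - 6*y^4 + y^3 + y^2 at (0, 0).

Type A2, Milnor number mu = 2.

The Hessian of f at 0 is [[2, 2], [2, 2]] with rank 1, so corank 1. A Groebner basis of the Jacobian ideal J(f) in C{x,y} is {y^2, x + y}; counting standard monomials gives mu = 2. Corank 1: A-series; mu = 2 gives A_2.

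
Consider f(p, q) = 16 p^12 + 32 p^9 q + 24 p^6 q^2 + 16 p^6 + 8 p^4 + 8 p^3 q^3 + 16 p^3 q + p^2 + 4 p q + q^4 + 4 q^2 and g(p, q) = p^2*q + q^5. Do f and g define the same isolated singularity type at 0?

The Hessian of f at 0 is [[2, 4], [4, 8]] with rank 1, so corank 1. A Groebner basis of the Jacobian ideal J(f) in C{p,q} is {q^3, p + 2*q}; counting standard monomials gives mu = 3. Corank 1: A-series; mu = 3 gives A_3. The Hessian of g at 0 is [[0, 0], [0, 0]] with rank 0, so corank 2. A Groebner basis of the Jacobian ideal J(g) in C{p,q} is {p^2/5 + q^4, p^3, p*q}; counting standard monomials gives mu = 6. Corank 2; j^3 = p^2*q has shape L^2 M (L != M), so D-series; mu = 6 gives D_6. f is A_3 but g is D_6, hence not right-equivalent.

No.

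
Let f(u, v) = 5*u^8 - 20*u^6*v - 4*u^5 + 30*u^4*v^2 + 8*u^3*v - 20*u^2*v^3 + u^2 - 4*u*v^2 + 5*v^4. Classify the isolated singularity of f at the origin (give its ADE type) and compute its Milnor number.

Type A_{3}, Milnor number mu = 3.

The Hessian of f at 0 has rank 1. Corank 1: A-series; mu = 3 gives A_3.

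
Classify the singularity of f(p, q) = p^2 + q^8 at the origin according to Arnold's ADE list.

A_{7}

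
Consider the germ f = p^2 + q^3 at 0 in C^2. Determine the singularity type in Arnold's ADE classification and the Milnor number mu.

Type A_2, Milnor number mu = 2.

The Hessian of f at 0 is [[2, 0], [0, 0]] with rank 1, so corank 1. A Groebner basis of the Jacobian ideal J(f) in C{p,q} is {q^2, p}; counting standard monomials gives mu = 2. Corank 1: A-series; mu = 2 gives A_2.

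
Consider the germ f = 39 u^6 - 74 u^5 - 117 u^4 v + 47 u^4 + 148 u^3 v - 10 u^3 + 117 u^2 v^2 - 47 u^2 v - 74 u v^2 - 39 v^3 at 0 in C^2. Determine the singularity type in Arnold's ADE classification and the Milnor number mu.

Type D4, Milnor number mu = 4.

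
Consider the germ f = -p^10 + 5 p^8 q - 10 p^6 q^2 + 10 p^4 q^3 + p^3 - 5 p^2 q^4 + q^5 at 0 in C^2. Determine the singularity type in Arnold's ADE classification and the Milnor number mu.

Type E8, Milnor number mu = 8.

The Hessian of f at 0 has rank 0. Corank 2; j^3 = p^3 is a perfect cube, so E-series; the 5-jet and mu = 8 give E_8.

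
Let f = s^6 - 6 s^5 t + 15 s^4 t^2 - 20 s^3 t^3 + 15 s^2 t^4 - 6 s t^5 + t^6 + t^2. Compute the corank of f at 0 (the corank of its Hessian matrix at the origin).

1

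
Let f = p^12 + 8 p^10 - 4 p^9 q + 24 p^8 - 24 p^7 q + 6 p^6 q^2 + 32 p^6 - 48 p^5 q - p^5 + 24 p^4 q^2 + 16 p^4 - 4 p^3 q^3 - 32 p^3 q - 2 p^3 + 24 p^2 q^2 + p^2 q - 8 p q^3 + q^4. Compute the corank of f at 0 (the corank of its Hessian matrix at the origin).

2

Hessian at 0 has rank 0.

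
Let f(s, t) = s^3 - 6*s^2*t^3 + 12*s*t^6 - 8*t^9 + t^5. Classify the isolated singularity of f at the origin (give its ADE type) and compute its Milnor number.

Type E8, Milnor number mu = 8.

The Hessian of f at 0 has rank 0. Corank 2; j^3 = s^3 is a perfect cube, so E-series; the 5-jet and mu = 8 give E_8.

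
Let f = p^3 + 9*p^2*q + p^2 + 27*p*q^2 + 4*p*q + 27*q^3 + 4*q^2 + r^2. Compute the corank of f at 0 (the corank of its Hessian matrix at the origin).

1

Hessian at 0 has rank 2.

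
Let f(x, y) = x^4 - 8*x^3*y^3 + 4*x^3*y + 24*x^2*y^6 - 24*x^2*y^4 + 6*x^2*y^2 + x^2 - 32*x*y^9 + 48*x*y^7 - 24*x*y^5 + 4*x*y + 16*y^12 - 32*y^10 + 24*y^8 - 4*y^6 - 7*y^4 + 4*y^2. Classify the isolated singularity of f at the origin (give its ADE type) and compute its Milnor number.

The Hessian of f at 0 has rank 1. Corank 1: A-series; mu = 3 gives A_3.

Type A_{3}, Milnor number mu = 3.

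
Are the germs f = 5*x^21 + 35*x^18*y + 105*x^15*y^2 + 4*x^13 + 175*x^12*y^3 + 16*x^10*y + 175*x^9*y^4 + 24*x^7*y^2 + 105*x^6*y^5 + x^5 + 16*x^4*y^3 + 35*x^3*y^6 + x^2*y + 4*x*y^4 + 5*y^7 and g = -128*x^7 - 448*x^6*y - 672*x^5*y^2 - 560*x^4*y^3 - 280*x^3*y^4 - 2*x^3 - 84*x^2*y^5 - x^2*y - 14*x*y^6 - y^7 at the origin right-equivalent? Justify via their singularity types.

The Hessian of f at 0 is [[0, 0], [0, 0]] with rank 0, so corank 2. A Groebner basis of the Jacobian ideal J(f) in C{x,y} is {-2*x^2/3 + x*y^3, x*y/2 + y^4, x^3, x^2*y}; counting standard monomials gives mu = 8. Corank 2; j^3 = x^2*y has shape L^2 M (L != M), so D-series; mu = 8 gives D_8. The Hessian of g at 0 is [[0, 0], [0, 0]] with rank 0, so corank 2. A Groebner basis of the Jacobian ideal J(g) in C{x,y} is {-x*y/14 + y^6, x*y^2, x^2 + x*y/2}; counting standard monomials gives mu = 8. Corank 2; j^3 = -x^2*(2*x + y) has shape L^2 M (L != M), so D-series; mu = 8 gives D_8. Both have type D_8, hence right-equivalent.

Yes.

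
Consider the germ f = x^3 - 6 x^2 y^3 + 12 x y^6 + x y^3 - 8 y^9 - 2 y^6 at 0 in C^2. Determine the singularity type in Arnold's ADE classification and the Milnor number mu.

The Hessian of f at 0 is [[0, 0], [0, 0]] with rank 0, so corank 2. A Groebner basis of the Jacobian ideal J(f) in C{x,y} is {x^3, x*y^2, 3*x^2 + y^3}; counting standard monomials gives mu = 7. Corank 2; j^3 = x^3 is a perfect cube, so E-series; the 4-jet and mu = 7 give E_7.

Type E_{7}, Milnor number mu = 7.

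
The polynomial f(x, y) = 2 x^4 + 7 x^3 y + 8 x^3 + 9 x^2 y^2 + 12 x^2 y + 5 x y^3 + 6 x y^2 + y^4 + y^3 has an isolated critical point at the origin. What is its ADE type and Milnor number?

Type E_7, Milnor number mu = 7.

The Hessian of f at 0 has rank 0. Corank 2; j^3 = (2*x + y)^3 is a perfect cube, so E-series; the 4-jet and mu = 7 give E_7.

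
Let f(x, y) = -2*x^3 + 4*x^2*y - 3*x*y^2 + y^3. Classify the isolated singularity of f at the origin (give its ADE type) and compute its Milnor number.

Type D4, Milnor number mu = 4.

The Hessian of f at 0 has rank 0. Corank 2; j^3 = -(x - y)*(2*x^2 - 2*x*y + y^2) splits into three distinct lines over C (the quadratic factor has nonzero discriminant), so D_4.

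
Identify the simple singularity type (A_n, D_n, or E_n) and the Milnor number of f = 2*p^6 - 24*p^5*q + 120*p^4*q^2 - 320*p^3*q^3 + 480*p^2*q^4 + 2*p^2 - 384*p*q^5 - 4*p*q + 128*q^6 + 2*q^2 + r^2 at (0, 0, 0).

The Hessian of f at 0 is [[4, -4, 0], [-4, 4, 0], [0, 0, 2]] with rank 2, so corank 1. A Groebner basis of the Jacobian ideal J(f) in C{p,q,r} is {q^5, p - q, r}; counting standard monomials gives mu = 5. Corank 1: A-series; mu = 5 gives A_5.

Type A5, Milnor number mu = 5.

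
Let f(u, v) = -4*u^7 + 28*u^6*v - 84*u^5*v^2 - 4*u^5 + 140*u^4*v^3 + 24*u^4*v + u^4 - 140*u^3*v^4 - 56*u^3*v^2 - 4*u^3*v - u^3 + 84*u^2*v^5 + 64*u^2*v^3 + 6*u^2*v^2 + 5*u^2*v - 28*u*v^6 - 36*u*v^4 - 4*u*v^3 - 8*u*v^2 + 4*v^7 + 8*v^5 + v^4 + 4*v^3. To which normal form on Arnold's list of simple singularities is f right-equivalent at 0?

D_{5}

The Hessian of f at 0 is [[0, 0], [0, 0]] with rank 0, so corank 2. A Groebner basis of the Jacobian ideal J(f) in C{u,v} is {u*v^2 + u*v/2 - v^2, u*v/4 + v^3 - v^2/2, u^2 - 3*u*v + 2*v^2}; counting standard monomials gives mu = 5. Corank 2; j^3 = -(u - 2*v)^2*(u - v) has shape L^2 M (L != M), so D-series; mu = 5 gives D_5.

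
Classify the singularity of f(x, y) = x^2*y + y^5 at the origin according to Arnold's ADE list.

The Hessian of f at 0 has rank 0. Corank 2; j^3 = x^2*y has shape L^2 M (L != M), so D-series; mu = 6 gives D_6.

D6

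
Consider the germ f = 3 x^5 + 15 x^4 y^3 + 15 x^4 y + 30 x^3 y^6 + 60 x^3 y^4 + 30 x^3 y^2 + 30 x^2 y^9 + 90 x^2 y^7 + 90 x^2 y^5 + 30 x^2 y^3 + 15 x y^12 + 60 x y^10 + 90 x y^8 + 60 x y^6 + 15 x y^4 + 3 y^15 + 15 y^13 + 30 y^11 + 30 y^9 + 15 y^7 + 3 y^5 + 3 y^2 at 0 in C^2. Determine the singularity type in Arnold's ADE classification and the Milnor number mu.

Type A4, Milnor number mu = 4.

The Hessian of f at 0 has rank 1. Corank 1: A-series; mu = 4 gives A_4.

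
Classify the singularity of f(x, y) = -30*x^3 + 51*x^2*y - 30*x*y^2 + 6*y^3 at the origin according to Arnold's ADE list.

D_{4}

The Hessian of f at 0 is [[0, 0], [0, 0]] with rank 0, so corank 2. A Groebner basis of the Jacobian ideal J(f) in C{x,y} is {y^3, x^2 - 2*y^2/11, x*y - 5*y^2/11}; counting standard monomials gives mu = 4. Corank 2; j^3 = -3*(2*x - y)*(5*x^2 - 6*x*y + 2*y^2) splits into three distinct lines over C (the quadratic factor has nonzero discriminant), so D_4.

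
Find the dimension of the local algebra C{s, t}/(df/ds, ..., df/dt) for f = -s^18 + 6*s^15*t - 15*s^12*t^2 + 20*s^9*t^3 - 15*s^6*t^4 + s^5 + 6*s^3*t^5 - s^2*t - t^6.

The Hessian of f at 0 is [[0, 0], [0, 0]] with rank 0, so corank 2. A Groebner basis of the Jacobian ideal J(f) in C{s,t} is {s^2/6 + t^5, s^3, s*t}; counting standard monomials gives mu = 7. Corank 2; j^3 = -s^2*t has shape L^2 M (L != M), so D-series; mu = 7 gives D_7.

7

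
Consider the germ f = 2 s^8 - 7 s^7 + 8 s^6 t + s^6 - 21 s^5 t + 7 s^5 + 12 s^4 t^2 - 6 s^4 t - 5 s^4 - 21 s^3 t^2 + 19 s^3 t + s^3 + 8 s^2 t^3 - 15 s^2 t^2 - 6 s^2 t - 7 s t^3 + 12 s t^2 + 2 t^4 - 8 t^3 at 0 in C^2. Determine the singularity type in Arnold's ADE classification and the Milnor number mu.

Type E7, Milnor number mu = 7.

The Hessian of f at 0 has rank 0. Corank 2; j^3 = (s - 2*t)^3 is a perfect cube, so E-series; the 4-jet and mu = 7 give E_7.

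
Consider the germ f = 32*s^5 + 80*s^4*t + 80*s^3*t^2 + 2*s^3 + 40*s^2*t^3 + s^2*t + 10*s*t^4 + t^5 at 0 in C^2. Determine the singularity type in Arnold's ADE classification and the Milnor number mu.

Type D_{6}, Milnor number mu = 6.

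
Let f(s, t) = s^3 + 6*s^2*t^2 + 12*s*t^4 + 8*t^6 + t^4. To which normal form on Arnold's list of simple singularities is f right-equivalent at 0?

E_{6}

The Hessian of f at 0 has rank 0. Corank 2; j^3 = s^3 is a perfect cube, so E-series; the 4-jet and mu = 6 give E_6.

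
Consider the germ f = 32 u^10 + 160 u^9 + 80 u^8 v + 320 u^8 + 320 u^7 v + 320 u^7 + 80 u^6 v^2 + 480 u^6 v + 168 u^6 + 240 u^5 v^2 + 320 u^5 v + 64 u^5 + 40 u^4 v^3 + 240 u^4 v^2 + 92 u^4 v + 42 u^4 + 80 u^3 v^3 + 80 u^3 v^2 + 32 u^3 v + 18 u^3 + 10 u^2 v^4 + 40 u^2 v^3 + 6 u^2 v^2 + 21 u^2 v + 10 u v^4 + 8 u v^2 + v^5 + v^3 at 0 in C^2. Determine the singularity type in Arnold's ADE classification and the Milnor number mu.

Type D_6, Milnor number mu = 6.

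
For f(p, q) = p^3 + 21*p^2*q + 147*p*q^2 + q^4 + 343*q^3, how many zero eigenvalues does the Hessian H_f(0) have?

2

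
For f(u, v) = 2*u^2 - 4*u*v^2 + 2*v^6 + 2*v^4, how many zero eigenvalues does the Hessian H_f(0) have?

1

Hessian at 0 has rank 1.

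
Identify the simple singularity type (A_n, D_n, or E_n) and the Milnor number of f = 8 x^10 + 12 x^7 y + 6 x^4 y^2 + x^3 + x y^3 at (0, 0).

Type E7, Milnor number mu = 7.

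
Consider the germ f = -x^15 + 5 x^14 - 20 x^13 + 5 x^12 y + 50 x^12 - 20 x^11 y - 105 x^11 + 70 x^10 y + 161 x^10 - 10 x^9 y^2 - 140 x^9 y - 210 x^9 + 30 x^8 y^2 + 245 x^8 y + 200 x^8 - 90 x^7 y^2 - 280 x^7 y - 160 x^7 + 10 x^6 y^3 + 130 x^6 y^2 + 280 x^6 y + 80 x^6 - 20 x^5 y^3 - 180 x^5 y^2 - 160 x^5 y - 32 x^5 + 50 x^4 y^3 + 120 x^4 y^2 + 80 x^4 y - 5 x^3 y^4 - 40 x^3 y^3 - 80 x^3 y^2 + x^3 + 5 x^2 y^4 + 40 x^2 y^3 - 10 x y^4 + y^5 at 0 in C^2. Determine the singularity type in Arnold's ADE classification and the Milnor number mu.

The Hessian of f at 0 is [[0, 0], [0, 0]] with rank 0, so corank 2. A Groebner basis of the Jacobian ideal J(f) in C{x,y} is {y^5, x*y^3 - y^4/8, x^2}; counting standard monomials gives mu = 8. Corank 2; j^3 = x^3 is a perfect cube, so E-series; the 5-jet and mu = 8 give E_8.

Type E_8, Milnor number mu = 8.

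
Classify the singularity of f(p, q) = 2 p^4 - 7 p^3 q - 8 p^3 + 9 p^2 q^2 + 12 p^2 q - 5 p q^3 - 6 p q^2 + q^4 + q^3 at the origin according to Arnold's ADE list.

The Hessian of f at 0 is [[0, 0], [0, 0]] with rank 0, so corank 2. A Groebner basis of the Jacobian ideal J(f) in C{p,q} is {768*p^2 - 768*p*q + q^4 + 8*q^3 + 192*q^2, p^3 - 36*p^2 + 36*p*q - q^3/2 - 9*q^2, p^2*q - 40*p^2 + 40*p*q - 2*q^3/3 - 10*q^2, -32*p^2 + p*q^2 + 32*p*q - 5*q^3/6 - 8*q^2}; counting standard monomials gives mu = 7. Corank 2; j^3 = -(2*p - q)^3 is a perfect cube, so E-series; the 4-jet and mu = 7 give E_7.

E7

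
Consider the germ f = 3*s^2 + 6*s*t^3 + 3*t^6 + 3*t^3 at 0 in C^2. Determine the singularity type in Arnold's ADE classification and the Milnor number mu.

The Hessian of f at 0 has rank 1. Corank 1: A-series; mu = 2 gives A_2.

Type A2, Milnor number mu = 2.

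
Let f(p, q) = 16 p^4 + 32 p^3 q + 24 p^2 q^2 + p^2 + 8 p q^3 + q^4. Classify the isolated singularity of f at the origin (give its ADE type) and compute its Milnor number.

Type A3, Milnor number mu = 3.

The Hessian of f at 0 has rank 1. Corank 1: A-series; mu = 3 gives A_3.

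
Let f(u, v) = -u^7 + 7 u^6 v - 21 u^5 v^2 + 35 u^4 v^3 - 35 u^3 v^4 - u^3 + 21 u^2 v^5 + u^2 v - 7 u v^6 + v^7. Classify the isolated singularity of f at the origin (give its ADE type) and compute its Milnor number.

The Hessian of f at 0 has rank 0. Corank 2; j^3 = -u^2*(u - v) has shape L^2 M (L != M), so D-series; mu = 8 gives D_8.

Type D_{8}, Milnor number mu = 8.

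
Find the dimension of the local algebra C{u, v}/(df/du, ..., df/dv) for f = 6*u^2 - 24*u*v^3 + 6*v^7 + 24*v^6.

6

The Hessian of f at 0 has rank 1. Corank 1: A-series; mu = 6 gives A_6.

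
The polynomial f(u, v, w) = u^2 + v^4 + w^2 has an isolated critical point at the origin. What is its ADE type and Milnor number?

The Hessian of f at 0 is [[2, 0, 0], [0, 0, 0], [0, 0, 2]] with rank 2, so corank 1. A Groebner basis of the Jacobian ideal J(f) in C{u,v,w} is {v^3, u, w}; counting standard monomials gives mu = 3. Corank 1: A-series; mu = 3 gives A_3.

Type A_{3}, Milnor number mu = 3.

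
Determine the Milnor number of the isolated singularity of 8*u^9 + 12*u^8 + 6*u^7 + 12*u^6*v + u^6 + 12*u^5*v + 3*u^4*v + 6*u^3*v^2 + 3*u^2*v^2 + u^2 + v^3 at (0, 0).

The Hessian of f at 0 is [[2, 0], [0, 0]] with rank 1, so corank 1. A Groebner basis of the Jacobian ideal J(f) in C{u,v} is {v^2, u}; counting standard monomials gives mu = 2. Corank 1: A-series; mu = 2 gives A_2.

2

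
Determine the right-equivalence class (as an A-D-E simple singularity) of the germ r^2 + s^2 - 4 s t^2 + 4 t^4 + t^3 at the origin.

The Hessian of f at 0 has rank 2. Corank 1: A-series; mu = 2 gives A_2.

A_2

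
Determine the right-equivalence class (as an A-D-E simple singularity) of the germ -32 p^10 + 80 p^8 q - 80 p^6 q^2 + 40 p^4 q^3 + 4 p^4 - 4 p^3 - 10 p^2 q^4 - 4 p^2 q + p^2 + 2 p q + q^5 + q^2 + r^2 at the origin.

A_{4}

The Hessian of f at 0 has rank 2. Corank 1: A-series; mu = 4 gives A_4.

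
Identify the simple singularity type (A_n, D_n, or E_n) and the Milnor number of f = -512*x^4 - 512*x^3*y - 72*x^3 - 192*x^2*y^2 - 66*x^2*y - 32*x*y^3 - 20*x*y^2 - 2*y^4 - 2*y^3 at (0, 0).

Type D_{5}, Milnor number mu = 5.

The Hessian of f at 0 has rank 0. Corank 2; j^3 = -2*(3*x + y)^2*(4*x + y) has shape L^2 M (L != M), so D-series; mu = 5 gives D_5.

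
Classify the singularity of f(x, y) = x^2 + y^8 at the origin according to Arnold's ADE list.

The Hessian of f at 0 is [[2, 0], [0, 0]] with rank 1, so corank 1. A Groebner basis of the Jacobian ideal J(f) in C{x,y} is {y^7, x}; counting standard monomials gives mu = 7. Corank 1: A-series; mu = 7 gives A_7.

A7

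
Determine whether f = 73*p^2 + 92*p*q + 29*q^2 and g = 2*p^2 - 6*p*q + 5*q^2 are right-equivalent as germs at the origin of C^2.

Yes.

The Hessian of f at 0 has rank 2. Corank 0: nondegenerate Morse point, so A_1. The Hessian of g at 0 has rank 2. Corank 0: nondegenerate Morse point, so A_1. Both have type A_1, hence right-equivalent.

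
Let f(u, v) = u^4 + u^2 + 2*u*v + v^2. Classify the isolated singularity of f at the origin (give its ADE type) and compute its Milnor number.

The Hessian of f at 0 has rank 1. Corank 1: A-series; mu = 3 gives A_3.

Type A_{3}, Milnor number mu = 3.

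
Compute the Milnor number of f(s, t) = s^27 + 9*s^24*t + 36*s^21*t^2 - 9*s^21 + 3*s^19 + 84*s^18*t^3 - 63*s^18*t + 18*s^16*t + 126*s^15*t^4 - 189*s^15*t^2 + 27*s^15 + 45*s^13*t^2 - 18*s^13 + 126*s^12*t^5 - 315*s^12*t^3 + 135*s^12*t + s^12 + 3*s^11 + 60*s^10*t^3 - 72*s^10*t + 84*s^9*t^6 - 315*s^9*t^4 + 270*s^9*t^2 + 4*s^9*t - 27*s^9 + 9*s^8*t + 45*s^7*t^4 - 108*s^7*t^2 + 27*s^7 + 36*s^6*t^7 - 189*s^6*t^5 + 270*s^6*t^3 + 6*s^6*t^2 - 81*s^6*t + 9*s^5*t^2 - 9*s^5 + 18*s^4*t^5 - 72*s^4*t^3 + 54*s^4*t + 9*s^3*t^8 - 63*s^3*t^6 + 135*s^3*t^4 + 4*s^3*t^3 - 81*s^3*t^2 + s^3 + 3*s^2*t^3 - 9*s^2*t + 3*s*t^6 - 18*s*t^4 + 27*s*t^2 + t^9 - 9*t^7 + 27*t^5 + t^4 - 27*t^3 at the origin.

6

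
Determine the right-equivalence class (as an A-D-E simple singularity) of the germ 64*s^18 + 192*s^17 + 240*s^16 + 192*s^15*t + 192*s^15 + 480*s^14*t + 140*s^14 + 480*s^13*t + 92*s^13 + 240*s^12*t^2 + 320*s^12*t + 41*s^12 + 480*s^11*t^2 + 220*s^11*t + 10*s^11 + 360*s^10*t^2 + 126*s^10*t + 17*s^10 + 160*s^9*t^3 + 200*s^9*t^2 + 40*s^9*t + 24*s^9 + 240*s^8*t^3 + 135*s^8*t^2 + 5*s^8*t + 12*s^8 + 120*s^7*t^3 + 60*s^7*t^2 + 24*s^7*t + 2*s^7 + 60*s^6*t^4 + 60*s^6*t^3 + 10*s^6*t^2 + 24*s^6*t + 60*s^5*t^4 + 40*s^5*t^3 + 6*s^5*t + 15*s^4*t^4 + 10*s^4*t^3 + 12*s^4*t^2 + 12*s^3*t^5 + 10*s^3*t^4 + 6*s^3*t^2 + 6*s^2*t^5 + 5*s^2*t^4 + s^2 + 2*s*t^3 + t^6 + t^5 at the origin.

The Hessian of f at 0 has rank 1. Corank 1: A-series; mu = 4 gives A_4.

A_{4}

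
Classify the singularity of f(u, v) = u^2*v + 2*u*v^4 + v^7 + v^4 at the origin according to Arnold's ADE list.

D_{5}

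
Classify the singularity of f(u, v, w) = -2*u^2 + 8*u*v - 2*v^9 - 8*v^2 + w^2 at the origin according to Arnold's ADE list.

A8

The Hessian of f at 0 has rank 2. Corank 1: A-series; mu = 8 gives A_8.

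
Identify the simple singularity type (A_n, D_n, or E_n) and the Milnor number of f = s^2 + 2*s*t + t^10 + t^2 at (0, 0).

The Hessian of f at 0 has rank 1. Corank 1: A-series; mu = 9 gives A_9.

Type A_9, Milnor number mu = 9.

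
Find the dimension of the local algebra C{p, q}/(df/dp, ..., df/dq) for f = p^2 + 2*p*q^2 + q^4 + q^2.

The Hessian of f at 0 is [[2, 0], [0, 2]] with rank 2, so corank 0. A Groebner basis of the Jacobian ideal J(f) in C{p,q} is {p, q}; counting standard monomials gives mu = 1. Corank 0: nondegenerate Morse point, so A_1.

1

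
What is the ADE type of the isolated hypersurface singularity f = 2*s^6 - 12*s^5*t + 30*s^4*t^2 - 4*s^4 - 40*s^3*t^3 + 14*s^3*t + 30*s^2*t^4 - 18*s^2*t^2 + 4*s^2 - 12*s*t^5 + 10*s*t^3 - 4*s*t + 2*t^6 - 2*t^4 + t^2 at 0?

The Hessian of f at 0 has rank 1. Corank 1: A-series; mu = 5 gives A_5.

A_{5}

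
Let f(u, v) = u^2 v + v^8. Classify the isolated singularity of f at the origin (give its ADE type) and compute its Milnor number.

Type D_{9}, Milnor number mu = 9.

The Hessian of f at 0 has rank 0. Corank 2; j^3 = u^2*v has shape L^2 M (L != M), so D-series; mu = 9 gives D_9.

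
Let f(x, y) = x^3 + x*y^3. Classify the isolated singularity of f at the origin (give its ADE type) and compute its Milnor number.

The Hessian of f at 0 is [[0, 0], [0, 0]] with rank 0, so corank 2. A Groebner basis of the Jacobian ideal J(f) in C{x,y} is {x^3, x*y^2, 3*x^2 + y^3}; counting standard monomials gives mu = 7. Corank 2; j^3 = x^3 is a perfect cube, so E-series; the 4-jet and mu = 7 give E_7.

Type E_{7}, Milnor number mu = 7.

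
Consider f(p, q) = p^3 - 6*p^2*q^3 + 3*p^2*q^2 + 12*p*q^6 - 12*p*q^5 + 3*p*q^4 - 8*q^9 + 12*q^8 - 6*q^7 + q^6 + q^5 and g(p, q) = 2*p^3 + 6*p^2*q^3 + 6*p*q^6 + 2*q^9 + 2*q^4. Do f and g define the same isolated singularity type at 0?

The Hessian of f at 0 is [[0, 0], [0, 0]] with rank 0, so corank 2. A Groebner basis of the Jacobian ideal J(f) in C{p,q} is {-p^2/4 + p*q^3 - p*q^2/2, q^4, p^3, p^2*q + p^2/2 + p*q^2}; counting standard monomials gives mu = 8. Corank 2; j^3 = p^3 is a perfect cube, so E-series; the 5-jet and mu = 8 give E_8. The Hessian of g at 0 is [[0, 0], [0, 0]] with rank 0, so corank 2. A Groebner basis of the Jacobian ideal J(g) in C{p,q} is {q^3, p^2}; counting standard monomials gives mu = 6. Corank 2; j^3 = 2*p^3 is a perfect cube, so E-series; the 4-jet and mu = 6 give E_6. f is E_8 but g is E_6, hence not right-equivalent.

No.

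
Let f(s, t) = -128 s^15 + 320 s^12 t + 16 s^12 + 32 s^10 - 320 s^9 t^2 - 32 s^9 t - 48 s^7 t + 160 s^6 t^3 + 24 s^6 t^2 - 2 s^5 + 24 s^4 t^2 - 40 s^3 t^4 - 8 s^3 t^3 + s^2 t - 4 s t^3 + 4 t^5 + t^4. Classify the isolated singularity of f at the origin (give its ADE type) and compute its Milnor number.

Type D_{5}, Milnor number mu = 5.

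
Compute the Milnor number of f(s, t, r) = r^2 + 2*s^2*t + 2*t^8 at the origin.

9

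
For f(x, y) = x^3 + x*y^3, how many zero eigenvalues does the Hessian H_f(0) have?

2

Hessian at 0 has rank 0.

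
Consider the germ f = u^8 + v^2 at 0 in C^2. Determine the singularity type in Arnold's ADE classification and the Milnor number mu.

Type A_{7}, Milnor number mu = 7.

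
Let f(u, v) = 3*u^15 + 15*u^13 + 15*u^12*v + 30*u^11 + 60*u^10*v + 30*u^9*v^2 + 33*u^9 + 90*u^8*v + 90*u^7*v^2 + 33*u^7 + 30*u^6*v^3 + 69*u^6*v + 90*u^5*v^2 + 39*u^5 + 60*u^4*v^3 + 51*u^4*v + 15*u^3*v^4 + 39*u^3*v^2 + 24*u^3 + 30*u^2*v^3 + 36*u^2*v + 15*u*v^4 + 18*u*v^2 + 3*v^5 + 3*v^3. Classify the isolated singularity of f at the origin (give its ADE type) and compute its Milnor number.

Type E_8, Milnor number mu = 8.

The Hessian of f at 0 has rank 0. Corank 2; j^3 = 3*(2*u + v)^3 is a perfect cube, so E-series; the 5-jet and mu = 8 give E_8.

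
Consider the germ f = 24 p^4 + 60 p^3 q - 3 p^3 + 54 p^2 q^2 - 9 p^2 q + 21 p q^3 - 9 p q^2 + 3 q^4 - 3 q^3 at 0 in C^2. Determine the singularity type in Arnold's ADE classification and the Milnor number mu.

Type E_7, Milnor number mu = 7.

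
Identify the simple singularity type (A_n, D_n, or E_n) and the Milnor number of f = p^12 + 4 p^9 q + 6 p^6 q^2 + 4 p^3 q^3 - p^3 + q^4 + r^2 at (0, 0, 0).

Type E6, Milnor number mu = 6.

The Hessian of f at 0 is [[0, 0, 0], [0, 0, 0], [0, 0, 2]] with rank 1, so corank 2. A Groebner basis of the Jacobian ideal J(f) in C{p,q,r} is {q^3, p^2, r}; counting standard monomials gives mu = 6. Corank 2; j^3 = -p^3 is a perfect cube, so E-series; the 4-jet and mu = 6 give E_6.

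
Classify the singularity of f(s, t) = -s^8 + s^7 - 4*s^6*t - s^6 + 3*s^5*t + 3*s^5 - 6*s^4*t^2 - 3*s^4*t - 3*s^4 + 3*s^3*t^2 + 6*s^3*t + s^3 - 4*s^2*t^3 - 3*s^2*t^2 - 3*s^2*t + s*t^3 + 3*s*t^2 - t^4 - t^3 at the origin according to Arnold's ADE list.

E_{7}

The Hessian of f at 0 has rank 0. Corank 2; j^3 = (s - t)^3 is a perfect cube, so E-series; the 4-jet and mu = 7 give E_7.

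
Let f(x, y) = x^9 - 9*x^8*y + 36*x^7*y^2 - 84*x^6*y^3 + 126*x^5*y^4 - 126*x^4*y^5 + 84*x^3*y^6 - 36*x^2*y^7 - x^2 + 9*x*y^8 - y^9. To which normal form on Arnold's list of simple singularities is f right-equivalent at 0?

A8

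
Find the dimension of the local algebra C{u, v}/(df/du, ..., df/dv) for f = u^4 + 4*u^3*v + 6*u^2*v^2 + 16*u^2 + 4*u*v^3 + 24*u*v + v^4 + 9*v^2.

3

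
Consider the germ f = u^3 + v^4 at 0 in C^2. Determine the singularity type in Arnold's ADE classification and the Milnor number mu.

Type E6, Milnor number mu = 6.

The Hessian of f at 0 has rank 0. Corank 2; j^3 = u^3 is a perfect cube, so E-series; the 4-jet and mu = 6 give E_6.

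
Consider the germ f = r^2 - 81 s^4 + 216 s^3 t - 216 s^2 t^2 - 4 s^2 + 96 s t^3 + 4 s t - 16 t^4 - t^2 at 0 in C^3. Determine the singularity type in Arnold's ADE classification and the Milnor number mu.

The Hessian of f at 0 is [[-8, 4, 0], [4, -2, 0], [0, 0, 2]] with rank 2, so corank 1. A Groebner basis of the Jacobian ideal J(f) in C{s,t,r} is {t^3, s - t/2, r}; counting standard monomials gives mu = 3. Corank 1: A-series; mu = 3 gives A_3.

Type A_{3}, Milnor number mu = 3.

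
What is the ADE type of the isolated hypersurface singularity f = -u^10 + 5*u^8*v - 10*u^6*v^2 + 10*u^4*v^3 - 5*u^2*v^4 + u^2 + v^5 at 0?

A_4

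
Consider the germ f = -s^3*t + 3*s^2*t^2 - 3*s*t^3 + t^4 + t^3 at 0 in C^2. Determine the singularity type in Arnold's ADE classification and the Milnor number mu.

The Hessian of f at 0 is [[0, 0], [0, 0]] with rank 0, so corank 2. A Groebner basis of the Jacobian ideal J(f) in C{s,t} is {s^3 - 3*s*t^2 - 3*t^2, s^2*t - 2*s*t^2, t^3}; counting standard monomials gives mu = 7. Corank 2; j^3 = t^3 is a perfect cube, so E-series; the 4-jet and mu = 7 give E_7.

Type E_7, Milnor number mu = 7.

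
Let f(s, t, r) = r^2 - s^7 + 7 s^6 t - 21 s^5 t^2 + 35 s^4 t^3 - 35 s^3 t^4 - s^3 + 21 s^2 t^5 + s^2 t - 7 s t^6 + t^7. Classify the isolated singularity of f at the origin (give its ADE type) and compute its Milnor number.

Type D8, Milnor number mu = 8.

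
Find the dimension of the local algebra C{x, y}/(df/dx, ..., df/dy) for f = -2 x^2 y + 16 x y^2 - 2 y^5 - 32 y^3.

The Hessian of f at 0 is [[0, 0], [0, 0]] with rank 0, so corank 2. A Groebner basis of the Jacobian ideal J(f) in C{x,y} is {x^2/5 + y^4 - 16*y^2/5, x^3 - 64*y^3, x*y - 4*y^2}; counting standard monomials gives mu = 6. Corank 2; j^3 = -2*y*(x - 4*y)^2 has shape L^2 M (L != M), so D-series; mu = 6 gives D_6.

6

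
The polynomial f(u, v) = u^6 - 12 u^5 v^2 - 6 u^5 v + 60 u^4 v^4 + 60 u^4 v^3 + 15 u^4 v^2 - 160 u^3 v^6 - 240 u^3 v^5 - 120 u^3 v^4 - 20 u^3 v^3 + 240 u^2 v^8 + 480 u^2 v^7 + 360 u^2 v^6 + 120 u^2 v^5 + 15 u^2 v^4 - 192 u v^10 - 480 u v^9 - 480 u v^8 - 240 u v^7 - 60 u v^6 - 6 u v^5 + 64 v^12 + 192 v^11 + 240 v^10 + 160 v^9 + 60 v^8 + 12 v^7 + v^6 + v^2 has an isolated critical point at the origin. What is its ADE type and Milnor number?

The Hessian of f at 0 has rank 1. Corank 1: A-series; mu = 5 gives A_5.

Type A_{5}, Milnor number mu = 5.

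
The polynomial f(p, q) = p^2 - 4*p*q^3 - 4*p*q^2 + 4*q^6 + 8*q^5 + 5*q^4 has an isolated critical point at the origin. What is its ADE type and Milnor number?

The Hessian of f at 0 has rank 1. Corank 1: A-series; mu = 3 gives A_3.

Type A_3, Milnor number mu = 3.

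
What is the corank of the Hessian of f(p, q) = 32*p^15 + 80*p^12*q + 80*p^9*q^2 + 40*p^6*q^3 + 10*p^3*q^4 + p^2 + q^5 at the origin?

1

Hessian at 0 has rank 1.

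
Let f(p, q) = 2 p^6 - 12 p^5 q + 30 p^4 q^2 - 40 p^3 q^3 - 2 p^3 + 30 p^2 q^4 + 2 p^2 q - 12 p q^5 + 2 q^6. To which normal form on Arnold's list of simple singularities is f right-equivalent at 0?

The Hessian of f at 0 has rank 0. Corank 2; j^3 = -2*p^2*(p - q) has shape L^2 M (L != M), so D-series; mu = 7 gives D_7.

D7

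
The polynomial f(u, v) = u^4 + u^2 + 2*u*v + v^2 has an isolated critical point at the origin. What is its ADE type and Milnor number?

Type A_{3}, Milnor number mu = 3.

The Hessian of f at 0 is [[2, 2], [2, 2]] with rank 1, so corank 1. A Groebner basis of the Jacobian ideal J(f) in C{u,v} is {v^3, u + v}; counting standard monomials gives mu = 3. Corank 1: A-series; mu = 3 gives A_3.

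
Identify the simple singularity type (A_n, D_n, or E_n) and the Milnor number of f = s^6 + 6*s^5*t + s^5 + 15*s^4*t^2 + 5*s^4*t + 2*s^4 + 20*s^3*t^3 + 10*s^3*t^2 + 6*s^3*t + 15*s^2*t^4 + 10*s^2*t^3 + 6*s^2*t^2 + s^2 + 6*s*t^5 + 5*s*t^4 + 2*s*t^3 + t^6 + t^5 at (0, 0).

Type A_4, Milnor number mu = 4.

The Hessian of f at 0 has rank 1. Corank 1: A-series; mu = 4 gives A_4.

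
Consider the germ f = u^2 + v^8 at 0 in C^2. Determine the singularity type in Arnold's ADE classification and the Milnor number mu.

Type A_7, Milnor number mu = 7.

The Hessian of f at 0 has rank 1. Corank 1: A-series; mu = 7 gives A_7.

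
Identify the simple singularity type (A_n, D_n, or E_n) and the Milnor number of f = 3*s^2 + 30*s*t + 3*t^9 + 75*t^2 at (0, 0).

Type A_{8}, Milnor number mu = 8.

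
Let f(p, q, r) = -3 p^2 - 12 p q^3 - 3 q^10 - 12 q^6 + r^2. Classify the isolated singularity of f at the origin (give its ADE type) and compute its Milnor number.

Type A9, Milnor number mu = 9.

The Hessian of f at 0 has rank 2. Corank 1: A-series; mu = 9 gives A_9.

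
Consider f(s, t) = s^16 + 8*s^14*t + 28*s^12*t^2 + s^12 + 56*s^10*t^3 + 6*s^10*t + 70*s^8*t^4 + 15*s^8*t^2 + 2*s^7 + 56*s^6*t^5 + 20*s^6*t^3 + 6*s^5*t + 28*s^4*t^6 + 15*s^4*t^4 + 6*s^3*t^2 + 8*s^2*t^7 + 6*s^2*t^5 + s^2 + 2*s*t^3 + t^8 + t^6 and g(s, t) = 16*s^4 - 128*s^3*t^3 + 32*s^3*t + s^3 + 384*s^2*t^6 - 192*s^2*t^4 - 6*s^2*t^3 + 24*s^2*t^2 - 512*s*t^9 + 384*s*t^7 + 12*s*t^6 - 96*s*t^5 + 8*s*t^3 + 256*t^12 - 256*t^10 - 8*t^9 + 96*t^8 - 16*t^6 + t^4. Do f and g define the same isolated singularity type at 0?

No.

The Hessian of f at 0 has rank 1. Corank 1: A-series; mu = 7 gives A_7. The Hessian of g at 0 has rank 0. Corank 2; j^3 = s^3 is a perfect cube, so E-series; the 4-jet and mu = 6 give E_6. f is A_7 but g is E_6, hence not right-equivalent.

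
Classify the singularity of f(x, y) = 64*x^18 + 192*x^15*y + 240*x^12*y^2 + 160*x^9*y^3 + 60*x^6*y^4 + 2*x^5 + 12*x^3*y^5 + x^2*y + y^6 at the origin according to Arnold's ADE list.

D_{7}

The Hessian of f at 0 has rank 0. Corank 2; j^3 = x^2*y has shape L^2 M (L != M), so D-series; mu = 7 gives D_7.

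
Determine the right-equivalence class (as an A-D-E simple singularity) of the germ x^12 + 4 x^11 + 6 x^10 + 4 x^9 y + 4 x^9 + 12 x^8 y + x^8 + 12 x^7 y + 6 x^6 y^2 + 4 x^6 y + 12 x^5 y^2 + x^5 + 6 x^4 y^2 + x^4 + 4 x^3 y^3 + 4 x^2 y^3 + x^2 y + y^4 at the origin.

D_5

The Hessian of f at 0 has rank 0. Corank 2; j^3 = x^2*y has shape L^2 M (L != M), so D-series; mu = 5 gives D_5.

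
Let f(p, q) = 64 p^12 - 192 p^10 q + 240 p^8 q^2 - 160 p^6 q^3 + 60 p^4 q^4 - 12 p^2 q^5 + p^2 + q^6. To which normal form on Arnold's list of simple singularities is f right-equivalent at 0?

A_{5}

The Hessian of f at 0 has rank 1. Corank 1: A-series; mu = 5 gives A_5.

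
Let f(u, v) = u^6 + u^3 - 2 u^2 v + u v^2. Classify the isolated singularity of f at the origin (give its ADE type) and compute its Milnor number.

Type D_{7}, Milnor number mu = 7.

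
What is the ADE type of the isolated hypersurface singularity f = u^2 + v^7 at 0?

The Hessian of f at 0 has rank 1. Corank 1: A-series; mu = 6 gives A_6.

A6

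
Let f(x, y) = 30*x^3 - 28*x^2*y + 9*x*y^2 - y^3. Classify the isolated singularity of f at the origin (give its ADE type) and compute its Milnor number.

The Hessian of f at 0 is [[0, 0], [0, 0]] with rank 0, so corank 2. A Groebner basis of the Jacobian ideal J(f) in C{x,y} is {y^3, x^2 - 3*y^2/26, x*y - 9*y^2/26}; counting standard monomials gives mu = 4. Corank 2; j^3 = (3*x - y)*(10*x^2 - 6*x*y + y^2) splits into three distinct lines over C (the quadratic factor has nonzero discriminant), so D_4.

Type D4, Milnor number mu = 4.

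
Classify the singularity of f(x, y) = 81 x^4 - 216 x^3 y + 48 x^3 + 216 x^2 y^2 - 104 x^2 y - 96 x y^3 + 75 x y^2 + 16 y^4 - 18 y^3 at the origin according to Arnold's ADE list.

The Hessian of f at 0 has rank 0. Corank 2; j^3 = (3*x - 2*y)*(4*x - 3*y)^2 has shape L^2 M (L != M), so D-series; mu = 5 gives D_5.

D_{5}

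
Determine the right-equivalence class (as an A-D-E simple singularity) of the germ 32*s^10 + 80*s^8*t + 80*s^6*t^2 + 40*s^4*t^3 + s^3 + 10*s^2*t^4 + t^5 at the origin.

E8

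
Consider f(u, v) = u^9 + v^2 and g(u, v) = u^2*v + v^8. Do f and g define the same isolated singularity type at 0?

No.

The Hessian of f at 0 is [[0, 0], [0, 2]] with rank 1, so corank 1. A Groebner basis of the Jacobian ideal J(f) in C{u,v} is {u^8, v}; counting standard monomials gives mu = 8. Corank 1: A-series; mu = 8 gives A_8. The Hessian of g at 0 is [[0, 0], [0, 0]] with rank 0, so corank 2. A Groebner basis of the Jacobian ideal J(g) in C{u,v} is {u^2/8 + v^7, u^3, u*v}; counting standard monomials gives mu = 9. Corank 2; j^3 = u^2*v has shape L^2 M (L != M), so D-series; mu = 9 gives D_9. f is A_8 but g is D_9, hence not right-equivalent.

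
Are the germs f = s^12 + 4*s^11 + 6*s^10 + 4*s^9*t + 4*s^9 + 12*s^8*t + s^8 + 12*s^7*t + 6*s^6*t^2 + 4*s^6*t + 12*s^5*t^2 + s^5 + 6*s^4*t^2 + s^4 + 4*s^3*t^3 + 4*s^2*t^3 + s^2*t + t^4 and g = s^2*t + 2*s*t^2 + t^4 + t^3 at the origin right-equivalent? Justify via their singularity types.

The Hessian of f at 0 has rank 0. Corank 2; j^3 = s^2*t has shape L^2 M (L != M), so D-series; mu = 5 gives D_5. The Hessian of g at 0 has rank 0. Corank 2; j^3 = t*(s + t)^2 has shape L^2 M (L != M), so D-series; mu = 5 gives D_5. Both have type D_5, hence right-equivalent.

Yes.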